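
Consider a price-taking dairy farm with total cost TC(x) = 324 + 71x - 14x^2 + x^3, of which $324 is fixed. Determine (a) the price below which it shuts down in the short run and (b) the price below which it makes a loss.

Shutdown price = $22; break-even price = $62

AVC = 71 - 14x + x^2; minimized at x = 7, giving min AVC = $22. That is the shutdown price.
ATC = 324/x + 71 - 14x + x^2. Setting dATC/dx = −324/x^2 − 14 + 2x = 0 gives x = 9 (since 2·9^3 − 14·9^2 = 324).
min ATC = 324/9 + 71 − 14·9 + 9^2 = $62. That is the break-even price.
Between these two prices the firm operates at a loss; above $62 it earns a profit.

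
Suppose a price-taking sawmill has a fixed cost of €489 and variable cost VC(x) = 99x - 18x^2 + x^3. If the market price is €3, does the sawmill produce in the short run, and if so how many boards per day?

Variable cost is VC = 99x - 18x^2 + x^3, so AVC = VC/x = 99 - 18x + x^2 and MC = dTC/dx = 99 - 36x + 3x^2.
AVC hits its minimum where MC = AVC, at x = 9, giving min AVC = 99 - 18·9 + 9^2 = €18.
P = €3 lies below min AVC = €18; no output level covers variable cost.
Shutting down limits the loss to fixed cost, €489.

Shut down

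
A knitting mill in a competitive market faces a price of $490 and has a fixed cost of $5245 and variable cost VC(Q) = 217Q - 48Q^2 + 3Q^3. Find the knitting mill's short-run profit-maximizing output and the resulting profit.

AVC = 217 - 48Q + 3Q^2 has its minimum $25 at Q = 8; price $490 clears that bar, so the firm operates.
With MC = 217 - 96Q + 9Q^2, P = MC on the upward-sloping part at Q* = 13.
TR = 490·13 = 6370. TC = 5245 + 1300 = 6545. Profit = 6370 − 6545 = -$175.
By producing, the firm covers all variable cost plus $5070 of fixed cost; shutting down would lose the full $5245.

Profit = -$175 at Q = 13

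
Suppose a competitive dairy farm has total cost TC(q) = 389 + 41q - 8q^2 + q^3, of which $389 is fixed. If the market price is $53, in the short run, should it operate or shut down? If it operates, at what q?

Produce at q = 6

Variable cost is VC = 41q - 8q^2 + q^3, so AVC = VC/q = 41 - 8q + q^2 and MC = dTC/dq = 41 - 16q + 3q^2.
The AVC parabola has its vertex at q = 8/2 = 4, where AVC = 41 - 8·4 + 4^2 = $25.
Because $53 ≥ $25, revenue can cover variable cost; the firm operates.
P = MC gives -12 - 16q + 3q^2 = 0, with roots -2/3 and 6. Take the larger (rising MC): q* = 6.
Check: AVC at q = 6 is $29 ≤ P, so revenue covers variable cost.
Profit = P·q − TC = 53·6 − 563 = -$245, a loss, but smaller than the $389 fixed cost the firm would lose by shutting down.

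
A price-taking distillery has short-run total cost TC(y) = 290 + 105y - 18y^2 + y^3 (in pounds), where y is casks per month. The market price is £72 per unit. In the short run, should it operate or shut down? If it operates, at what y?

Produce at y = 11

From TC, MC = TC'(y) = 105 - 36y + 3y^2 and AVC = VC/y = 105 - 18y + y^2.
AVC hits its minimum where MC = AVC, at y = 9, giving min AVC = 105 - 18·9 + 9^2 = £24.
Since P = £72 ≥ min AVC = £24, price covers variable cost and the firm should produce.
Set P = MC: 72 = 105 - 36y + 3y^2 → 33 - 36y + 3y^2 = 0. The roots are y = 1 and y = 11; the profit-maximizing output is on the rising part of MC, so y* = 11.
Check: AVC at y = 11 is £28 ≤ P, so revenue covers variable cost.
Profit = P·y − TC = 72·11 − 598 = £194.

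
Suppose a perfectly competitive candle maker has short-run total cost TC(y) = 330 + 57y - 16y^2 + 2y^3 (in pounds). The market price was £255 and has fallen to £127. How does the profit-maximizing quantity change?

Output falls from 9 to 7

MC = 57 - 32y + 6y^2; the shutdown threshold is min AVC = £25 (at y = 4).
With P = £255 above the shutdown price, P = MC gives y = 9.
At P = £127 ≥ min AVC, set P = MC: y = 7. The firm stays open but cuts output.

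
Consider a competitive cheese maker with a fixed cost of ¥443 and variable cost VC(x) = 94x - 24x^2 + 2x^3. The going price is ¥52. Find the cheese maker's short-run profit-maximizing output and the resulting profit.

AVC = 94 - 24x + 2x^2 has its minimum ¥22 at x = 6; price ¥52 clears that bar, so the firm operates.
With MC = 94 - 48x + 6x^2, P = MC on the upward-sloping part at x* = 7.
TR = 52·7 = 364. TC = 443 + 168 = 611. Profit = 364 − 611 = -¥247.
By producing, the firm covers all variable cost plus ¥196 of fixed cost; shutting down would lose the full ¥443.

Profit = -¥247 at x = 7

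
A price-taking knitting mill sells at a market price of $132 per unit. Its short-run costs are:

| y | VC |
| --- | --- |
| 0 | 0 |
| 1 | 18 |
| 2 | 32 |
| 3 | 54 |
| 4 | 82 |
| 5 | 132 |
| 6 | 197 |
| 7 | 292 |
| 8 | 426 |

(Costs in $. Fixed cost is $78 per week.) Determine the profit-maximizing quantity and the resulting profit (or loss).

y = 7; profit = $554

Profit at each row (π = 132y − TC): y=0: -78; y=1: 36; y=2: 154; y=3: 264; y=4: 368; y=5: 450; y=6: 517; y=7: 554; y=8: 552.
Profit is maximized at y = 7. AVC there is 292/7 = $41.71 ≤ P, so producing beats shutting down (which would give -$78).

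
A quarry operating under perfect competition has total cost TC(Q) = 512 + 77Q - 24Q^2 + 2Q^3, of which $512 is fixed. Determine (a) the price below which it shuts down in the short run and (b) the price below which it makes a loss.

Shutdown price = $5; break-even price = $77

Shutdown price = min AVC. AVC = 77 - 24Q + 2Q^2, with vertex at Q = 6 and minimum $5.
ATC = 512/Q + 77 - 24Q + 2Q^2. Setting dATC/dQ = −512/Q^2 − 24 + 4Q = 0 gives Q = 8 (since 4·8^3 − 24·8^2 = 512).
min ATC = 512/8 + 77 − 24·8 + 2·8^2 = $77. That is the break-even price.
Between these two prices the firm operates at a loss; above $77 it earns a profit.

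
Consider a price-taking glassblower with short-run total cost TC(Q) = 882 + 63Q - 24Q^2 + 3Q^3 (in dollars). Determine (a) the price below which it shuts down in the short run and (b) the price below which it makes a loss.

Shutdown price = $15; break-even price = $168

Shutdown price = min AVC. AVC = 63 - 24Q + 3Q^2, with vertex at Q = 4 and minimum $15.
ATC = 882/Q + 63 - 24Q + 3Q^2. Setting dATC/dQ = −882/Q^2 − 24 + 6Q = 0 gives Q = 7 (since 6·7^3 − 24·7^2 = 882).
min ATC = 882/7 + 63 − 24·7 + 3·7^2 = $168. That is the break-even price.
Between these two prices the firm operates at a loss; above $168 it earns a profit.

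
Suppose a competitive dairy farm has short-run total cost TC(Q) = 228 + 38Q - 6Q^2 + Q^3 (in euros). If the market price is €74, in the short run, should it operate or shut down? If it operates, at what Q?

Strip out fixed cost: VC = 38Q - 6Q^2 + Q^3. Then AVC = 38 - 6Q + Q^2 and MC = 38 - 12Q + 3Q^2.
AVC is minimized where dAVC/dQ = -6 + 2Q = 0, at Q = 3; min AVC = 38 - 6·3 + 3^2 = €29.
Because €74 ≥ €29, revenue can cover variable cost; the firm operates.
Solving P = MC: -36 - 12Q + 3Q^2 = 0 ⇒ Q = -2 or 6. On the upward-sloping branch, Q* = 6.
Check: AVC at Q = 6 is €38 ≤ P, so revenue covers variable cost.
Profit = P·Q − TC = 74·6 − 456 = -€12, a loss, but smaller than the €228 fixed cost the firm would lose by shutting down.

Produce at Q = 6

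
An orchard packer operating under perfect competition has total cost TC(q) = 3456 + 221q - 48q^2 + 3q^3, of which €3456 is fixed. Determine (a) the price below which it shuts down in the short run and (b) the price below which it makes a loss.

Shutdown price = €29; break-even price = €365

AVC = 221 - 48q + 3q^2; minimized at q = 8, giving min AVC = €29. That is the shutdown price.
ATC = 3456/q + 221 - 48q + 3q^2. Setting dATC/dq = −3456/q^2 − 48 + 6q = 0 gives q = 12 (since 6·12^3 − 48·12^2 = 3456).
min ATC = 3456/12 + 221 − 48·12 + 3·12^2 = €365. That is the break-even price.
Between these two prices the firm operates at a loss; above €365 it earns a profit.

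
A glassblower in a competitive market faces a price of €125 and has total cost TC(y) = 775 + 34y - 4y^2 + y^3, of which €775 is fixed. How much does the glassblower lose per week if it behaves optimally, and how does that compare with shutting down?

AVC = 34 - 4y + y^2; min AVC = €30 at y = 2. Since P = €125 ≥ min AVC, the firm produces.
With MC = 34 - 8y + 3y^2, P = MC on the upward-sloping part at y* = 7.
TR = 125·7 = 875. TC = 775 + 385 = 1160. Profit = 875 − 1160 = -€285.
That loss of €285 beats the €775 the firm would lose by shutting down; producing recovers €490 of fixed cost.

Profit = -€285 at y = 7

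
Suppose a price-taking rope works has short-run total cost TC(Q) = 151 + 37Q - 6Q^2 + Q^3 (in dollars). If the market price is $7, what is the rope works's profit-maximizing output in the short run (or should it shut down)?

Variable cost is VC = 37Q - 6Q^2 + Q^3, so AVC = VC/Q = 37 - 6Q + Q^2 and MC = dTC/dQ = 37 - 12Q + 3Q^2.
AVC hits its minimum where MC = AVC, at Q = 3, giving min AVC = 37 - 6·3 + 3^2 = $28.
P = $7 lies below min AVC = $28; no output level covers variable cost.
Shutting down limits the loss to fixed cost, $151.

Shut down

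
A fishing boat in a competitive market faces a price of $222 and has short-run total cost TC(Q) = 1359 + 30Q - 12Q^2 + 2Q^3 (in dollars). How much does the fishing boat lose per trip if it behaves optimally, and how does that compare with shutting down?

Profit = -$79 at Q = 8

AVC = 30 - 12Q + 2Q^2; min AVC = $12 at Q = 3. Since P = $222 ≥ min AVC, the firm produces.
With MC = 30 - 24Q + 6Q^2, P = MC on the upward-sloping part at Q* = 8.
TR = 222·8 = 1776. TC = 1359 + 496 = 1855. Profit = 1776 − 1855 = -$79.
That loss of $79 beats the $1359 the firm would lose by shutting down; producing recovers $1280 of fixed cost.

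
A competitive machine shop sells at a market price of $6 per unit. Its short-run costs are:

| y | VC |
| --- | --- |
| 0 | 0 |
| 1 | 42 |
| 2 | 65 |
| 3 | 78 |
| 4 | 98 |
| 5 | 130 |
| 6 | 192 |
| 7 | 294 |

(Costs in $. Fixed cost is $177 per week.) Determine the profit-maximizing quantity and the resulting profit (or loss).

y = 0 (shut down); profit = -$177

Compute π = P·y − TC at each output: y=0: -177; y=1: -213; y=2: -230; y=3: -237; y=4: -251; y=5: -277; y=6: -333; y=7: -429.
Profit is highest at y = 0. Equivalently, the lowest AVC in the table is 98/4 ≈ $24.50 at y = 4, and P = $6 falls below it — price never covers variable cost, so the firm shuts down and loses only its fixed cost.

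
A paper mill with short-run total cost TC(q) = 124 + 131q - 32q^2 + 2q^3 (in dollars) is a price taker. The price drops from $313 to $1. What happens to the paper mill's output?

Output falls from 13 to 0 (the firm shuts down)

AVC = 131 - 32q + 2q^2, minimized at q = 8 where min AVC = $3. MC = 131 - 64q + 6q^2.
With P = $313 above the shutdown price, P = MC gives q = 13.
At P = $1 < min AVC = $3, price no longer covers variable cost at any output, so the firm shuts down: q = 0.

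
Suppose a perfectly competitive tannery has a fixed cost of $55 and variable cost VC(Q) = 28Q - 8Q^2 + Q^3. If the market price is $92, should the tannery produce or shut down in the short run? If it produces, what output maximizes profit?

Produce at Q = 8

Variable cost is VC = 28Q - 8Q^2 + Q^3, so AVC = VC/Q = 28 - 8Q + Q^2 and MC = dTC/dQ = 28 - 16Q + 3Q^2.
The AVC parabola has its vertex at Q = 8/2 = 4, where AVC = 28 - 8·4 + 4^2 = $12.
P = $92 exceeds min AVC = $12, so the firm stays open.
Set P = MC: 92 = 28 - 16Q + 3Q^2 → -64 - 16Q + 3Q^2 = 0. The roots are Q = -8/3 and Q = 8; the profit-maximizing output is on the rising part of MC, so Q* = 8.
Check: AVC at Q = 8 is $28 ≤ P, so revenue covers variable cost.
Profit = P·Q − TC = 92·8 − 279 = $457.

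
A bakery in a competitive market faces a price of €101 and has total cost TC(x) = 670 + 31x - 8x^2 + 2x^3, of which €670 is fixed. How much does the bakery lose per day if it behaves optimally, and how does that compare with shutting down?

AVC = 31 - 8x + 2x^2; min AVC = €23 at x = 2. Since P = €101 ≥ min AVC, the firm produces.
With MC = 31 - 16x + 6x^2, P = MC on the upward-sloping part at x* = 5.
TR = 101·5 = 505. TC = 670 + 205 = 875. Profit = 505 − 875 = -€370.
Shutting down would mean losing the fixed cost of €670, so operating at a loss of €370 is better by €300.

Profit = -€370 at x = 5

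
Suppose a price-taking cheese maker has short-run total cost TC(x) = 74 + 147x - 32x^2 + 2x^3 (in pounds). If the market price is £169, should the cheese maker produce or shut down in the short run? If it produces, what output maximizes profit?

Produce at x = 11

Variable cost is VC = 147x - 32x^2 + 2x^3, so AVC = VC/x = 147 - 32x + 2x^2 and MC = dTC/dx = 147 - 64x + 6x^2.
AVC hits its minimum where MC = AVC, at x = 8, giving min AVC = 147 - 32·8 + 2·8^2 = £19.
Since P = £169 ≥ min AVC = £19, price covers variable cost and the firm should produce.
Solving P = MC: -22 - 64x + 6x^2 = 0 ⇒ x = -1/3 or 11. On the upward-sloping branch, x* = 11.
Check: AVC at x = 11 is £37 ≤ P, so revenue covers variable cost.
Profit = P·x − TC = 169·11 − 481 = £1378.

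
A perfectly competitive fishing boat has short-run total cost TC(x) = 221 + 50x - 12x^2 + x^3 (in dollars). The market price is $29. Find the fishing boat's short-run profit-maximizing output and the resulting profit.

Profit = -$123 at x = 7

AVC = 50 - 12x + x^2; min AVC = $14 at x = 6. Since P = $29 ≥ min AVC, the firm produces.
With MC = 50 - 24x + 3x^2, P = MC on the upward-sloping part at x* = 7.
TR = 29·7 = 203. TC = 221 + 105 = 326. Profit = 203 − 326 = -$123.
That loss of $123 beats the $221 the firm would lose by shutting down; producing recovers $98 of fixed cost.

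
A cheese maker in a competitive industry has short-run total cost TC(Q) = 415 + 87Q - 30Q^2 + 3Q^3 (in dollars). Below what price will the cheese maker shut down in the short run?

$12 per unit

Short-run supply begins at min AVC. From VC = 87Q - 30Q^2 + 3Q^3, AVC = 87 - 30Q + 3Q^2.
At the minimum of AVC, MC = AVC. MC = 87 - 60Q + 9Q^2; setting MC = AVC gives 6Q^2 - 30Q = 0, so Q = 5. min AVC = 12.
So the shutdown price is $12.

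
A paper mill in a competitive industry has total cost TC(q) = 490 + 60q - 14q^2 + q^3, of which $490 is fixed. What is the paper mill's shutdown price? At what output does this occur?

$11 per unit, at q = 7

Short-run supply begins at min AVC. From VC = 60q - 14q^2 + q^3, AVC = 60 - 14q + q^2.
At the minimum of AVC, MC = AVC. MC = 60 - 28q + 3q^2; setting MC = AVC gives 2q^2 - 14q = 0, so q = 7. min AVC = 11.
For P < $11 the firm produces nothing.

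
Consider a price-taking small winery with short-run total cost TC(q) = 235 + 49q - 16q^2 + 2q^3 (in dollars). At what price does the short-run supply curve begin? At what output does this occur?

$17 per unit, at q = 4

The firm shuts down when price falls below the minimum of average variable cost. AVC = VC/q = 49 - 16q + 2q^2.
At the minimum of AVC, MC = AVC. MC = 49 - 32q + 6q^2; setting MC = AVC gives 4q^2 - 16q = 0, so q = 4. min AVC = 17.
The firm shuts down for any P below $17.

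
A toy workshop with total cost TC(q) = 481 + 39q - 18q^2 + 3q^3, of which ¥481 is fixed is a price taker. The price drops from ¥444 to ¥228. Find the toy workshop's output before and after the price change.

Output falls from 9 to 7

AVC = 39 - 18q + 3q^2, minimized at q = 3 where min AVC = ¥12. MC = 39 - 36q + 9q^2.
At P = ¥444 ≥ min AVC, set P = MC on the rising branch: q = 9.
At P = ¥228 ≥ min AVC, set P = MC: q = 7. The firm stays open but cuts output.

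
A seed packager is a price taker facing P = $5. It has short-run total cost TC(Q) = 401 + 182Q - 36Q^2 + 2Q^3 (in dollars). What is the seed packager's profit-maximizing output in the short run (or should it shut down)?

Shut down

Variable cost is VC = 182Q - 36Q^2 + 2Q^3, so AVC = VC/Q = 182 - 36Q + 2Q^2 and MC = dTC/dQ = 182 - 72Q + 6Q^2.
The AVC parabola has its vertex at Q = 36/4 = 9, where AVC = 182 - 36·9 + 2·9^2 = $20.
With P < min AVC ($5 < $20), every unit sold adds to the loss.
The firm minimizes its loss by shutting down and losing only its fixed cost of $401.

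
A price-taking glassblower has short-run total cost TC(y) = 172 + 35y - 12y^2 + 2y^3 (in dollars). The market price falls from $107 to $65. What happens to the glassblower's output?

AVC = 35 - 12y + 2y^2, minimized at y = 3 where min AVC = $17. MC = 35 - 24y + 6y^2.
With P = $107 above the shutdown price, P = MC gives y = 6.
At P = $65 ≥ min AVC, set P = MC: y = 5. The firm stays open but cuts output.

Output falls from 6 to 5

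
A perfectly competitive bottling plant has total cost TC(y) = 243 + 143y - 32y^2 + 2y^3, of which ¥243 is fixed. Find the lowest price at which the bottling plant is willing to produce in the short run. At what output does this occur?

The firm shuts down when price falls below the minimum of average variable cost. AVC = VC/y = 143 - 32y + 2y^2.
dAVC/dy = -32 + 4y = 0 gives y = 8. min AVC = 143 - 32·8 + 2·8^2 = 15.
So the shutdown price is ¥15.

¥15 per unit, at y = 8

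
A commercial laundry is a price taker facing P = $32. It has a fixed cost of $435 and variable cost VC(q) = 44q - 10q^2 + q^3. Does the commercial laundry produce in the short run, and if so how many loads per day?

Variable cost is VC = 44q - 10q^2 + q^3, so AVC = VC/q = 44 - 10q + q^2 and MC = dTC/dq = 44 - 20q + 3q^2.
The AVC parabola has its vertex at q = 10/2 = 5, where AVC = 44 - 10·5 + 5^2 = $19.
P = $32 exceeds min AVC = $19, so the firm stays open.
Set P = MC: 32 = 44 - 20q + 3q^2 → 12 - 20q + 3q^2 = 0. The roots are q = 2/3 and q = 6; the profit-maximizing output is on the rising part of MC, so q* = 6.
Check: AVC at q = 6 is $20 ≤ P, so revenue covers variable cost.
Profit = P·q − TC = 32·6 − 555 = -$363, a loss, but smaller than the $435 fixed cost the firm would lose by shutting down.

Produce at q = 6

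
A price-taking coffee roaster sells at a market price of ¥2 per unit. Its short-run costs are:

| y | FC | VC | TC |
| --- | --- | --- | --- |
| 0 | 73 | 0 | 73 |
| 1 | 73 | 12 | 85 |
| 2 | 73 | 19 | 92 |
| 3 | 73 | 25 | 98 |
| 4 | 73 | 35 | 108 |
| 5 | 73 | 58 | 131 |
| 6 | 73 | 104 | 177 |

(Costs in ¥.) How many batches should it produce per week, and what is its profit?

Tabulate TR − TC: y=0: -73; y=1: -83; y=2: -88; y=3: -92; y=4: -100; y=5: -121; y=6: -165.
Profit is highest at y = 0. Equivalently, the lowest AVC in the table is 25/3 ≈ ¥8.33 at y = 3, and P = ¥2 falls below it — price never covers variable cost, so the firm shuts down and loses only its fixed cost.

y = 0 (shut down); profit = -¥73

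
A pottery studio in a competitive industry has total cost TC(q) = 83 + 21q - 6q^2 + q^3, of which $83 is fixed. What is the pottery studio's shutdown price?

The firm shuts down when price falls below the minimum of average variable cost. AVC = VC/q = 21 - 6q + q^2.
dAVC/dq = -6 + 2q = 0 gives q = 3. min AVC = 21 - 6·3 + 3^2 = 12.
So the shutdown price is $12.

$12 per unit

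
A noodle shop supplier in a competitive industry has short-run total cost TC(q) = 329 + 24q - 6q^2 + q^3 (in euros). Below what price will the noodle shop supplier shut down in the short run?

€15 per unit

The shutdown price is the minimum of AVC. VC = 24q - 6q^2 + q^3, so AVC = 24 - 6q + q^2.
dAVC/dq = -6 + 2q = 0 gives q = 3. min AVC = 24 - 6·3 + 3^2 = 15.
For P < €15 the firm produces nothing.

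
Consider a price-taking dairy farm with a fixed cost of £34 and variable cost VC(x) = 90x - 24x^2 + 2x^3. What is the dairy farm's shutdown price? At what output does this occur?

The shutdown price is the minimum of AVC. VC = 90x - 24x^2 + 2x^3, so AVC = 90 - 24x + 2x^2.
At the minimum of AVC, MC = AVC. MC = 90 - 48x + 6x^2; setting MC = AVC gives 4x^2 - 24x = 0, so x = 6. min AVC = 18.
For P < £18 the firm produces nothing.

£18 per unit, at x = 6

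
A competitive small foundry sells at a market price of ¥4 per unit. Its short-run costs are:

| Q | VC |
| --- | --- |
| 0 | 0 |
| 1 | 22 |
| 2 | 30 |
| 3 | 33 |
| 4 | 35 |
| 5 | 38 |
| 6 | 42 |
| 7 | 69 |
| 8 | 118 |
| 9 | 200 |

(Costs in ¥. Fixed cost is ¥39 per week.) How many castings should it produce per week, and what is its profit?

Tabulate TR − TC: Q=0: -39; Q=1: -57; Q=2: -61; Q=3: -60; Q=4: -58; Q=5: -57; Q=6: -57; Q=7: -80; Q=8: -125; Q=9: -203.
Profit is highest at Q = 0. Equivalently, the lowest AVC in the table is 42/6 ≈ ¥7 at Q = 6, and P = ¥4 falls below it — price never covers variable cost, so the firm shuts down and loses only its fixed cost.

Q = 0 (shut down); profit = -¥39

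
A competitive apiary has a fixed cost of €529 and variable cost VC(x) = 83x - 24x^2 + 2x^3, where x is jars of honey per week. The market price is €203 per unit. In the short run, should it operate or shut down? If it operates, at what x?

Produce at x = 10

Variable cost is VC = 83x - 24x^2 + 2x^3, so AVC = VC/x = 83 - 24x + 2x^2 and MC = dTC/dx = 83 - 48x + 6x^2.
AVC hits its minimum where MC = AVC, at x = 6, giving min AVC = 83 - 24·6 + 2·6^2 = €11.
Because €203 ≥ €11, revenue can cover variable cost; the firm operates.
Set P = MC: 203 = 83 - 48x + 6x^2 → -120 - 48x + 6x^2 = 0. The roots are x = -2 and x = 10; the profit-maximizing output is on the rising part of MC, so x* = 10.
Check: AVC at x = 10 is €43 ≤ P, so revenue covers variable cost.
Profit = P·x − TC = 203·10 − 959 = €1071.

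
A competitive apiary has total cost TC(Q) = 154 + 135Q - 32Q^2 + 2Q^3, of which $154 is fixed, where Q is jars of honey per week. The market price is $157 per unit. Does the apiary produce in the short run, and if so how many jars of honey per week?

Produce at Q = 11

Strip out fixed cost: VC = 135Q - 32Q^2 + 2Q^3. Then AVC = 135 - 32Q + 2Q^2 and MC = 135 - 64Q + 6Q^2.
AVC hits its minimum where MC = AVC, at Q = 8, giving min AVC = 135 - 32·8 + 2·8^2 = $7.
Since P = $157 ≥ min AVC = $7, price covers variable cost and the firm should produce.
Solving P = MC: -22 - 64Q + 6Q^2 = 0 ⇒ Q = -1/3 or 11. On the upward-sloping branch, Q* = 11.
Check: AVC at Q = 11 is $25 ≤ P, so revenue covers variable cost.
Profit = P·Q − TC = 157·11 − 429 = $1298.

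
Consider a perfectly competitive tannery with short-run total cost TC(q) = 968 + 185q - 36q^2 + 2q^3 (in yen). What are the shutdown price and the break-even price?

Shutdown price = ¥23; break-even price = ¥119

Shutdown price = min AVC. AVC = 185 - 36q + 2q^2, with vertex at q = 9 and minimum ¥23.
ATC = 968/q + 185 - 36q + 2q^2. Setting dATC/dq = −968/q^2 − 36 + 4q = 0 gives q = 11 (since 4·11^3 − 36·11^2 = 968).
min ATC = 968/11 + 185 − 36·11 + 2·11^2 = ¥119. That is the break-even price.
For ¥23 ≤ P < ¥119 the firm produces at a loss; below ¥23 it shuts down.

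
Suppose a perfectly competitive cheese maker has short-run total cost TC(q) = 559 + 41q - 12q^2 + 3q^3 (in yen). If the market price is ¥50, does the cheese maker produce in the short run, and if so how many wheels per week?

Variable cost is VC = 41q - 12q^2 + 3q^3, so AVC = VC/q = 41 - 12q + 3q^2 and MC = dTC/dq = 41 - 24q + 9q^2.
The AVC parabola has its vertex at q = 12/6 = 2, where AVC = 41 - 12·2 + 3·2^2 = ¥29.
P = ¥50 exceeds min AVC = ¥29, so the firm stays open.
Solving P = MC: -9 - 24q + 9q^2 = 0 ⇒ q = -1/3 or 3. On the upward-sloping branch, q* = 3.
Check: AVC at q = 3 is ¥32 ≤ P, so revenue covers variable cost.
Profit = P·q − TC = 50·3 − 655 = -¥505, a loss, but smaller than the ¥559 fixed cost the firm would lose by shutting down.

Produce at q = 3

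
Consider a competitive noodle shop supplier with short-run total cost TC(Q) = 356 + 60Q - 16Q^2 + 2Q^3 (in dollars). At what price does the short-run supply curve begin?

$28 per unit

The firm shuts down when price falls below the minimum of average variable cost. AVC = VC/Q = 60 - 16Q + 2Q^2.
At the minimum of AVC, MC = AVC. MC = 60 - 32Q + 6Q^2; setting MC = AVC gives 4Q^2 - 16Q = 0, so Q = 4. min AVC = 28.
So the shutdown price is $28.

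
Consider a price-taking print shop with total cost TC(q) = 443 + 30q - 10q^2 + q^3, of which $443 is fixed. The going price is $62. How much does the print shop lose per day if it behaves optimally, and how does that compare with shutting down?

Profit = -$59 at q = 8

AVC = 30 - 10q + q^2 has its minimum $5 at q = 5; price $62 clears that bar, so the firm operates.
MC = 30 - 20q + 3q^2. Setting P = MC and taking the root on the rising branch gives q* = 8.
TR = 62·8 = 496. TC = 443 + 112 = 555. Profit = 496 − 555 = -$59.
That loss of $59 beats the $443 the firm would lose by shutting down; producing recovers $384 of fixed cost.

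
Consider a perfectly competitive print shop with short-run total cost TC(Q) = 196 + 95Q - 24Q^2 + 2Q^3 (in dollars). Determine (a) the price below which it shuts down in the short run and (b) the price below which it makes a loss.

Shutdown price = $23; break-even price = $53

Shutdown price = min AVC. AVC = 95 - 24Q + 2Q^2, with vertex at Q = 6 and minimum $23.
ATC = 196/Q + 95 - 24Q + 2Q^2. Setting dATC/dQ = −196/Q^2 − 24 + 4Q = 0 gives Q = 7 (since 4·7^3 − 24·7^2 = 196).
min ATC = 196/7 + 95 − 24·7 + 2·7^2 = $53. That is the break-even price.
Between these two prices the firm operates at a loss; above $53 it earns a profit.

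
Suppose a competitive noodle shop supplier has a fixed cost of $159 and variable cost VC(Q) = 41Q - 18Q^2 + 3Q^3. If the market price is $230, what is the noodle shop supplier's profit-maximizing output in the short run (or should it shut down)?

Produce at Q = 7

From TC, MC = TC'(Q) = 41 - 36Q + 9Q^2 and AVC = VC/Q = 41 - 18Q + 3Q^2.
The AVC parabola has its vertex at Q = 18/6 = 3, where AVC = 41 - 18·3 + 3·3^2 = $14.
Because $230 ≥ $14, revenue can cover variable cost; the firm operates.
P = MC gives -189 - 36Q + 9Q^2 = 0, with roots -3 and 7. Take the larger (rising MC): Q* = 7.
Check: AVC at Q = 7 is $62 ≤ P, so revenue covers variable cost.
Profit = P·Q − TC = 230·7 − 593 = $1017.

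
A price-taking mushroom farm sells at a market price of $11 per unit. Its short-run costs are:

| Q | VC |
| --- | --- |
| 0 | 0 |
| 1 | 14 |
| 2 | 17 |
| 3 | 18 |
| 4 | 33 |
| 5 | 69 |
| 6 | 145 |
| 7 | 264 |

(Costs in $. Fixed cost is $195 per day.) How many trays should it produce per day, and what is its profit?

Compute π = P·Q − TC at each output: Q=0: -195; Q=1: -198; Q=2: -190; Q=3: -180; Q=4: -184; Q=5: -209; Q=6: -274; Q=7: -382.
Profit is maximized at Q = 3. AVC there is 18/3 = $6 ≤ P, so producing beats shutting down (which would give -$195).

Q = 3; profit = -$180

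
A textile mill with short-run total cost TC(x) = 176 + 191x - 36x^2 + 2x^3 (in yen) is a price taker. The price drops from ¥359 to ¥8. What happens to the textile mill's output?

Output falls from 14 to 0 (the firm shuts down)

AVC = 191 - 36x + 2x^2, minimized at x = 9 where min AVC = ¥29. MC = 191 - 72x + 6x^2.
At P = ¥359 ≥ min AVC, set P = MC on the rising branch: x = 14.
At P = ¥8 < min AVC = ¥29, price no longer covers variable cost at any output, so the firm shuts down: x = 0.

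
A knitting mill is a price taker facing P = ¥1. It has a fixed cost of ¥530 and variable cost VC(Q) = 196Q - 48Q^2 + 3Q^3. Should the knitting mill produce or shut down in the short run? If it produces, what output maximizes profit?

Strip out fixed cost: VC = 196Q - 48Q^2 + 3Q^3. Then AVC = 196 - 48Q + 3Q^2 and MC = 196 - 96Q + 9Q^2.
AVC is minimized where dAVC/dQ = -48 + 6Q = 0, at Q = 8; min AVC = 196 - 48·8 + 3·8^2 = ¥4.
With P < min AVC (¥1 < ¥4), every unit sold adds to the loss.
Best response: produce nothing and absorb the ¥530 fixed cost.

Shut down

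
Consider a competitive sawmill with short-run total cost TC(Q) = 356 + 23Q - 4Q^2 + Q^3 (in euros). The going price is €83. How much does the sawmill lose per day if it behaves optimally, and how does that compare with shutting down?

AVC = 23 - 4Q + Q^2 has its minimum €19 at Q = 2; price €83 clears that bar, so the firm operates.
MC = 23 - 8Q + 3Q^2. Setting P = MC and taking the root on the rising branch gives Q* = 6.
TR = 83·6 = 498. TC = 356 + 210 = 566. Profit = 498 − 566 = -€68.
By producing, the firm covers all variable cost plus €288 of fixed cost; shutting down would lose the full €356.

Profit = -€68 at Q = 6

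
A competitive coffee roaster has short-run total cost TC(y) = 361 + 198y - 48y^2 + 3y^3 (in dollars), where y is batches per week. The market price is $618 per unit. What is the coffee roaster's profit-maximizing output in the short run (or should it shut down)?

From TC, MC = TC'(y) = 198 - 96y + 9y^2 and AVC = VC/y = 198 - 48y + 3y^2.
AVC is minimized where dAVC/dy = -48 + 6y = 0, at y = 8; min AVC = 198 - 48·8 + 3·8^2 = $6.
Since P = $618 ≥ min AVC = $6, price covers variable cost and the firm should produce.
P = MC gives -420 - 96y + 9y^2 = 0, with roots -10/3 and 14. Take the larger (rising MC): y* = 14.
Check: AVC at y = 14 is $114 ≤ P, so revenue covers variable cost.
Profit = P·y − TC = 618·14 − 1957 = $6695.

Produce at y = 14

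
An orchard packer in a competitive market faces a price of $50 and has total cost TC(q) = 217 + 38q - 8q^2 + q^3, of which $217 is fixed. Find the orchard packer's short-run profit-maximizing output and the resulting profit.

AVC = 38 - 8q + q^2 has its minimum $22 at q = 4; price $50 clears that bar, so the firm operates.
With MC = 38 - 16q + 3q^2, P = MC on the upward-sloping part at q* = 6.
TR = 50·6 = 300. TC = 217 + 156 = 373. Profit = 300 − 373 = -$73.
That loss of $73 beats the $217 the firm would lose by shutting down; producing recovers $144 of fixed cost.

Profit = -$73 at q = 6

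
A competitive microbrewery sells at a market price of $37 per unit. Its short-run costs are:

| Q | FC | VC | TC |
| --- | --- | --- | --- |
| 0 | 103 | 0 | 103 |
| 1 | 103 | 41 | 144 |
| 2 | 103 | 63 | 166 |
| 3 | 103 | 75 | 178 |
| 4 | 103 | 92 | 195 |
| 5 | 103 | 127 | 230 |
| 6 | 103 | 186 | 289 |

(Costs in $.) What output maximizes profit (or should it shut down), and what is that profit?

Q = 5; profit = -$45

Profit at each row (π = 37Q − TC): Q=0: -103; Q=1: -107; Q=2: -92; Q=3: -67; Q=4: -47; Q=5: -45; Q=6: -67.
Profit is maximized at Q = 5. AVC there is 127/5 = $25.40 ≤ P, so producing beats shutting down (which would give -$103).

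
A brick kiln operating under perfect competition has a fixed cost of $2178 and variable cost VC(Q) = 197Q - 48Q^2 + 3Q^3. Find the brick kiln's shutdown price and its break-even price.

Shutdown price = $5; break-even price = $230

Shutdown price = min AVC. AVC = 197 - 48Q + 3Q^2, with vertex at Q = 8 and minimum $5.
ATC = 2178/Q + 197 - 48Q + 3Q^2. Setting dATC/dQ = −2178/Q^2 − 48 + 6Q = 0 gives Q = 11 (since 6·11^3 − 48·11^2 = 2178).
min ATC = 2178/11 + 197 − 48·11 + 3·11^2 = $230. That is the break-even price.
Between these two prices the firm operates at a loss; above $230 it earns a profit.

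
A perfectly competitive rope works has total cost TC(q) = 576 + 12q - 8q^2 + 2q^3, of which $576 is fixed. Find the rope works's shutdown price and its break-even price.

Shutdown price = $4; break-even price = $132

AVC = 12 - 8q + 2q^2; minimized at q = 2, giving min AVC = $4. That is the shutdown price.
ATC = 576/q + 12 - 8q + 2q^2. Setting dATC/dq = −576/q^2 − 8 + 4q = 0 gives q = 6 (since 4·6^3 − 8·6^2 = 576).
min ATC = 576/6 + 12 − 8·6 + 2·6^2 = $132. That is the break-even price.
For $4 ≤ P < $132 the firm produces at a loss; below $4 it shuts down.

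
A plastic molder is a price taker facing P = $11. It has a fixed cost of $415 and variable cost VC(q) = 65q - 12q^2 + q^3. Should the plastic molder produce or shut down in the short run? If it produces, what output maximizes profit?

From TC, MC = TC'(q) = 65 - 24q + 3q^2 and AVC = VC/q = 65 - 12q + q^2.
AVC is minimized where dAVC/dq = -12 + 2q = 0, at q = 6; min AVC = 65 - 12·6 + 6^2 = $29.
Since P = $11 < min AVC = $29, price fails to cover variable cost at any output.
The firm minimizes its loss by shutting down and losing only its fixed cost of $415.

Shut down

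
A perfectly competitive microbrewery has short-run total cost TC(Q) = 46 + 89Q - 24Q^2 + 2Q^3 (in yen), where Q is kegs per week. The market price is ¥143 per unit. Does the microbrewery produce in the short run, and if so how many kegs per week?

Produce at Q = 9

From TC, MC = TC'(Q) = 89 - 48Q + 6Q^2 and AVC = VC/Q = 89 - 24Q + 2Q^2.
The AVC parabola has its vertex at Q = 24/4 = 6, where AVC = 89 - 24·6 + 2·6^2 = ¥17.
Because ¥143 ≥ ¥17, revenue can cover variable cost; the firm operates.
Set P = MC: 143 = 89 - 48Q + 6Q^2 → -54 - 48Q + 6Q^2 = 0. The roots are Q = -1 and Q = 9; the profit-maximizing output is on the rising part of MC, so Q* = 9.
Check: AVC at Q = 9 is ¥35 ≤ P, so revenue covers variable cost.
Profit = P·Q − TC = 143·9 − 361 = ¥926.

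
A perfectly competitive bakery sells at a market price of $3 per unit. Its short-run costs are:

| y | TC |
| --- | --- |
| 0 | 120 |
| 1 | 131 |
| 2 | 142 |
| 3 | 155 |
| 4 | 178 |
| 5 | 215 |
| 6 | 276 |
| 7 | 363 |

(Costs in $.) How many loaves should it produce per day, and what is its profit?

y = 0 (shut down); profit = -$120

Tabulate TR − TC: y=0: -120; y=1: -128; y=2: -136; y=3: -146; y=4: -166; y=5: -200; y=6: -258; y=7: -342.
Profit is highest at y = 0. Equivalently, the lowest AVC in the table is 11/1 ≈ $11 at y = 1, and P = $3 falls below it — price never covers variable cost, so the firm shuts down and loses only its fixed cost.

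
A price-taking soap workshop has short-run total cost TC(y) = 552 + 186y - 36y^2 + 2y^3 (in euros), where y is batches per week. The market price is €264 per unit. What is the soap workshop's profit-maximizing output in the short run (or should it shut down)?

Variable cost is VC = 186y - 36y^2 + 2y^3, so AVC = VC/y = 186 - 36y + 2y^2 and MC = dTC/dy = 186 - 72y + 6y^2.
The AVC parabola has its vertex at y = 36/4 = 9, where AVC = 186 - 36·9 + 2·9^2 = €24.
Since P = €264 ≥ min AVC = €24, price covers variable cost and the firm should produce.
P = MC gives -78 - 72y + 6y^2 = 0, with roots -1 and 13. Take the larger (rising MC): y* = 13.
Check: AVC at y = 13 is €56 ≤ P, so revenue covers variable cost.
Profit = P·y − TC = 264·13 − 1280 = €2152.

Produce at y = 13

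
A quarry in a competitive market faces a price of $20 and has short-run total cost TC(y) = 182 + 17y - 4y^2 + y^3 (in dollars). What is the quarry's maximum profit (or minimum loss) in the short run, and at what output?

Profit = -$164 at y = 3

AVC = 17 - 4y + y^2; min AVC = $13 at y = 2. Since P = $20 ≥ min AVC, the firm produces.
MC = 17 - 8y + 3y^2. Setting P = MC and taking the root on the rising branch gives y* = 3.
TR = 20·3 = 60. TC = 182 + 42 = 224. Profit = 60 − 224 = -$164.
That loss of $164 beats the $182 the firm would lose by shutting down; producing recovers $18 of fixed cost.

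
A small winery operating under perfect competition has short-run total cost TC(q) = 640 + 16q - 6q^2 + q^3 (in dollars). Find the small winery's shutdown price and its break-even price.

Shutdown price = $7; break-even price = $112

AVC = 16 - 6q + q^2; minimized at q = 3, giving min AVC = $7. That is the shutdown price.
ATC = 640/q + 16 - 6q + q^2. Setting dATC/dq = −640/q^2 − 6 + 2q = 0 gives q = 8 (since 2·8^3 − 6·8^2 = 640).
min ATC = 640/8 + 16 − 6·8 + 8^2 = $112. That is the break-even price.
Between these two prices the firm operates at a loss; above $112 it earns a profit.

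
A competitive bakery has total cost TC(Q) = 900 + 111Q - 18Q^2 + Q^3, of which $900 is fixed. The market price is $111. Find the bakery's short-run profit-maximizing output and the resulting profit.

AVC = 111 - 18Q + Q^2; min AVC = $30 at Q = 9. Since P = $111 ≥ min AVC, the firm produces.
With MC = 111 - 36Q + 3Q^2, P = MC on the upward-sloping part at Q* = 12.
TR = 111·12 = 1332. TC = 900 + 468 = 1368. Profit = 1332 − 1368 = -$36.
That loss of $36 beats the $900 the firm would lose by shutting down; producing recovers $864 of fixed cost.

Profit = -$36 at Q = 12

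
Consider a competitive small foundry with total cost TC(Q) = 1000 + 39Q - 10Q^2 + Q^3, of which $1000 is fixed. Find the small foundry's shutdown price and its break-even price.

AVC = 39 - 10Q + Q^2; minimized at Q = 5, giving min AVC = $14. That is the shutdown price.
ATC = 1000/Q + 39 - 10Q + Q^2. Setting dATC/dQ = −1000/Q^2 − 10 + 2Q = 0 gives Q = 10 (since 2·10^3 − 10·10^2 = 1000).
min ATC = 1000/10 + 39 − 10·10 + 10^2 = $139. That is the break-even price.
Between these two prices the firm operates at a loss; above $139 it earns a profit.

Shutdown price = $14; break-even price = $139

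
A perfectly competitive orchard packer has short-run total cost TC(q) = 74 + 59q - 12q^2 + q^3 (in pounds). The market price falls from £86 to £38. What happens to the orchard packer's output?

AVC = 59 - 12q + q^2, minimized at q = 6 where min AVC = £23. MC = 59 - 24q + 3q^2.
At P = £86 ≥ min AVC, set P = MC on the rising branch: q = 9.
At P = £38 ≥ min AVC, set P = MC: q = 7. The firm stays open but cuts output.

Output falls from 9 to 7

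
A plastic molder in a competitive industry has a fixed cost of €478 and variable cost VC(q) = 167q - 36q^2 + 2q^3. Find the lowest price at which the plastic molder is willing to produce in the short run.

€5 per unit

The firm shuts down when price falls below the minimum of average variable cost. AVC = VC/q = 167 - 36q + 2q^2.
At the minimum of AVC, MC = AVC. MC = 167 - 72q + 6q^2; setting MC = AVC gives 4q^2 - 36q = 0, so q = 9. min AVC = 5.
For P < €5 the firm produces nothing.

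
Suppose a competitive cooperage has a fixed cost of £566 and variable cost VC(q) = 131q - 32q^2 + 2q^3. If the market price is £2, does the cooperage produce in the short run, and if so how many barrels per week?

Strip out fixed cost: VC = 131q - 32q^2 + 2q^3. Then AVC = 131 - 32q + 2q^2 and MC = 131 - 64q + 6q^2.
AVC is minimized where dAVC/dq = -32 + 4q = 0, at q = 8; min AVC = 131 - 32·8 + 2·8^2 = £3.
Since P = £2 < min AVC = £3, price fails to cover variable cost at any output.
Best response: produce nothing and absorb the £566 fixed cost.

Shut down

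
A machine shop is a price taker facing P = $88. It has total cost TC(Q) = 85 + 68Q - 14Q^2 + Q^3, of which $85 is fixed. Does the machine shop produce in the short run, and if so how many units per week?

Produce at Q = 10

From TC, MC = TC'(Q) = 68 - 28Q + 3Q^2 and AVC = VC/Q = 68 - 14Q + Q^2.
AVC hits its minimum where MC = AVC, at Q = 7, giving min AVC = 68 - 14·7 + 7^2 = $19.
Because $88 ≥ $19, revenue can cover variable cost; the firm operates.
P = MC gives -20 - 28Q + 3Q^2 = 0, with roots -2/3 and 10. Take the larger (rising MC): Q* = 10.
Check: AVC at Q = 10 is $28 ≤ P, so revenue covers variable cost.
Profit = P·Q − TC = 88·10 − 365 = $515.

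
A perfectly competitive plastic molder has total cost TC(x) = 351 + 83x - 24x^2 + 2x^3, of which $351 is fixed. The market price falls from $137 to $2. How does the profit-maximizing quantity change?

Output falls from 9 to 0 (the firm shuts down)

MC = 83 - 48x + 6x^2; the shutdown threshold is min AVC = $11 (at x = 6).
With P = $137 above the shutdown price, P = MC gives x = 9.
At P = $2 < min AVC = $11, price no longer covers variable cost at any output, so the firm shuts down: x = 0.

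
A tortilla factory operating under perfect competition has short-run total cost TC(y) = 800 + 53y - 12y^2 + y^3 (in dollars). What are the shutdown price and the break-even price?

Shutdown price = $17; break-even price = $113

AVC = 53 - 12y + y^2; minimized at y = 6, giving min AVC = $17. That is the shutdown price.
ATC = 800/y + 53 - 12y + y^2. Setting dATC/dy = −800/y^2 − 12 + 2y = 0 gives y = 10 (since 2·10^3 − 12·10^2 = 800).
min ATC = 800/10 + 53 − 12·10 + 10^2 = $113. That is the break-even price.
For $17 ≤ P < $113 the firm produces at a loss; below $17 it shuts down.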